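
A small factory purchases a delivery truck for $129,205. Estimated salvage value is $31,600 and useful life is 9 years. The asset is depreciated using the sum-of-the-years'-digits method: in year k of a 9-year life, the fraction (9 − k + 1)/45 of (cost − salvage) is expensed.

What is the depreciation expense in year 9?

$2,169

Depreciable base = $129,205 − $31,600 = $97,605.
Sum of the years' digits = 9+8+7+6+5+4+3+2+1 = 45.
Year 1: $97,605 × 9/45 = $19,521. Book value $109,684.
Year 2: $97,605 × 8/45 = $17,352. Book value $92,332.
Year 3: $97,605 × 7/45 = $15,183. Book value $77,149.
Year 4: $97,605 × 6/45 = $13,014. Book value $64,135.
Year 5: $97,605 × 5/45 = $10,845. Book value $53,290.
Year 6: $97,605 × 4/45 = $8,676. Book value $44,614.
Year 7: $97,605 × 3/45 = $6,507. Book value $38,107.
Year 8: $97,605 × 2/45 = $4,338. Book value $33,769.
Year 9: $97,605 × 1/45 = $2,169. Book value $31,600.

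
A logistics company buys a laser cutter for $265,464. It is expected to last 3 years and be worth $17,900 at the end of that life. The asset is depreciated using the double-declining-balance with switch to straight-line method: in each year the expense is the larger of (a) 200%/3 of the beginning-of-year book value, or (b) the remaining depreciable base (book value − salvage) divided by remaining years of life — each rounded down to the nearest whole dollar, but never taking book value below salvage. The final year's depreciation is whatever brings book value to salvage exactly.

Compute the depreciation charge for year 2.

Depreciable base = $265,464 − $17,900 = $247,564.
Year 1: DB = ⌊$265,464 × 200%/3⌋ = $176,976; SL = ⌊$247,564/3⌋ = $82,521 → take DB $176,976. Book value $88,488.
Year 2: DB = ⌊$88,488 × 200%/3⌋ = $58,992; SL = ⌊$70,588/2⌋ = $35,294 → take DB $58,992. Book value $29,496.

$58,992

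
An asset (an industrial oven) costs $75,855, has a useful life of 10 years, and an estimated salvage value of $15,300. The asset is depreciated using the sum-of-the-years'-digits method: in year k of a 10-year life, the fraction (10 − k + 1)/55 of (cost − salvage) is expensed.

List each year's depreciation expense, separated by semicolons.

Depreciable base = $75,855 − $15,300 = $60,555.
Sum of the years' digits = 10+9+8+7+6+5+4+3+2+1 = 55.
Year 1: $60,555 × 10/55 = $11,010. Book value $64,845.
Year 2: $60,555 × 9/55 = $9,909. Book value $54,936.
Year 3: $60,555 × 8/55 = $8,808. Book value $46,128.
Year 4: $60,555 × 7/55 = $7,707. Book value $38,421.
Year 5: $60,555 × 6/55 = $6,606. Book value $31,815.
Year 6: $60,555 × 5/55 = $5,505. Book value $26,310.
Year 7: $60,555 × 4/55 = $4,404. Book value $21,906.
Year 8: $60,555 × 3/55 = $3,303. Book value $18,603.
Year 9: $60,555 × 2/55 = $2,202. Book value $16,401.
Year 10: $60,555 × 1/55 = $1,101. Book value $15,300.

$11,010; $9,909; $8,808; $7,707; $6,606; $5,505; $4,404; $3,303; $2,202; $1,101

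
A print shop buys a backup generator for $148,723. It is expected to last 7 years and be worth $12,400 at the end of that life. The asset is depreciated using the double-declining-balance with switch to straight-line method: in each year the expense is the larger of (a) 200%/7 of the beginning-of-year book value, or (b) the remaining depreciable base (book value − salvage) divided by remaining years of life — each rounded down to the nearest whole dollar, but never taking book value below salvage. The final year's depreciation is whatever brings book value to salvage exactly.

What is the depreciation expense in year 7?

$7,353

Depreciable base = $148,723 − $12,400 = $136,323.
Year 1: DB = ⌊$148,723 × 200%/7⌋ = $42,492; SL = ⌊$136,323/7⌋ = $19,474 → take DB $42,492. Book value $106,231.
Year 2: DB = ⌊$106,231 × 200%/7⌋ = $30,351; SL = ⌊$93,831/6⌋ = $15,638 → take DB $30,351. Book value $75,880.
Year 3: DB = ⌊$75,880 × 200%/7⌋ = $21,680; SL = ⌊$63,480/5⌋ = $12,696 → take DB $21,680. Book value $54,200.
Year 4: DB = ⌊$54,200 × 200%/7⌋ = $15,485; SL = ⌊$41,800/4⌋ = $10,450 → take DB $15,485. Book value $38,715.
Year 5: DB = ⌊$38,715 × 200%/7⌋ = $11,061; SL = ⌊$26,315/3⌋ = $8,771 → take DB $11,061. Book value $27,654.
Year 6: DB = ⌊$27,654 × 200%/7⌋ = $7,901; SL = ⌊$15,254/2⌋ = $7,627 → take DB $7,901. Book value $19,753.
Year 7 (final): $19,753 − $12,400 = $7,353. Book value $12,400.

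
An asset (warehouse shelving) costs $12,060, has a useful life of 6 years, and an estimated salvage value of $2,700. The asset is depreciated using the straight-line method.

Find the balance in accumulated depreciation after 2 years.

$3,120

Depreciable base = $12,060 − $2,700 = $9,360.
Annual expense = $9,360 / 6 = $1,560.
End of year 1: book value $10,500.
End of year 2: book value $8,940.
Accumulated through year 2 = $12,060 − $8,940 = $3,120.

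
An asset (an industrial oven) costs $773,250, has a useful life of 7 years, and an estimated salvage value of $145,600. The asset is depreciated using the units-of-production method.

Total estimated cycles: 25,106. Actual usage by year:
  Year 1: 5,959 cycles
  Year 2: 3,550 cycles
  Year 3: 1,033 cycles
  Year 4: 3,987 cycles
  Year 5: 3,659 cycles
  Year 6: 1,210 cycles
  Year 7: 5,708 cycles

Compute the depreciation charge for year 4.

Depreciable base = $773,250 − $145,600 = $627,650.
Rate = $627,650 / 25,106 cycles = $25 per cycle.
Year 1: 5,959 × $25 = $148,975. Book value $624,275.
Year 2: 3,550 × $25 = $88,750. Book value $535,525.
Year 3: 1,033 × $25 = $25,825. Book value $509,700.
Year 4: 3,987 × $25 = $99,675. Book value $410,025.

$99,675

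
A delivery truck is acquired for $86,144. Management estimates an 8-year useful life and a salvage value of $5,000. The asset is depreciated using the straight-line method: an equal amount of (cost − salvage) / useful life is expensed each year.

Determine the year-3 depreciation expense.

Depreciable base = $86,144 − $5,000 = $81,144.
Annual expense = $81,144 / 8 = $10,143.

$10,143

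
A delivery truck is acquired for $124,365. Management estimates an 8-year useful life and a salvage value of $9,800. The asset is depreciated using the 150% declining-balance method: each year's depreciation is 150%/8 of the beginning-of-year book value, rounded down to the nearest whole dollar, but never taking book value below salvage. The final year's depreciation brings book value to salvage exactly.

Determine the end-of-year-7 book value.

$29,073

Depreciable base = $124,365 − $9,800 = $114,565.
Year 1: ⌊$124,365 × 150%/8⌋ = $23,318. Book value $101,047.
Year 2: ⌊$101,047 × 150%/8⌋ = $18,946. Book value $82,101.
Year 3: ⌊$82,101 × 150%/8⌋ = $15,393. Book value $66,708.
Year 4: ⌊$66,708 × 150%/8⌋ = $12,507. Book value $54,201.
Year 5: ⌊$54,201 × 150%/8⌋ = $10,162. Book value $44,039.
Year 6: ⌊$44,039 × 150%/8⌋ = $8,257. Book value $35,782.
Year 7: ⌊$35,782 × 150%/8⌋ = $6,709. Book value $29,073.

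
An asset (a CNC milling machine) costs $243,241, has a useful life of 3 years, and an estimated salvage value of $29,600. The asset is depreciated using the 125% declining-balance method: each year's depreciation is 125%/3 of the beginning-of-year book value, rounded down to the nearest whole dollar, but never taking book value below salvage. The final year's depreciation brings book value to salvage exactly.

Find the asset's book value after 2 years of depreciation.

Depreciable base = $243,241 − $29,600 = $213,641.
Year 1: ⌊$243,241 × 125%/3⌋ = $101,350. Book value $141,891.
Year 2: ⌊$141,891 × 125%/3⌋ = $59,121. Book value $82,770.

$82,770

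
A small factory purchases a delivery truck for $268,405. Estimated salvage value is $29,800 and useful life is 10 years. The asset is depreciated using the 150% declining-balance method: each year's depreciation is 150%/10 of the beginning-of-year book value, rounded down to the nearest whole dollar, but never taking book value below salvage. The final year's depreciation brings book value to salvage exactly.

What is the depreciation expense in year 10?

$32,369

Depreciable base = $268,405 − $29,800 = $238,605.
Year 1: ⌊$268,405 × 150%/10⌋ = $40,260. Book value $228,145.
Year 2: ⌊$228,145 × 150%/10⌋ = $34,221. Book value $193,924.
Year 3: ⌊$193,924 × 150%/10⌋ = $29,088. Book value $164,836.
Year 4: ⌊$164,836 × 150%/10⌋ = $24,725. Book value $140,111.
Year 5: ⌊$140,111 × 150%/10⌋ = $21,016. Book value $119,095.
Year 6: ⌊$119,095 × 150%/10⌋ = $17,864. Book value $101,231.
Year 7: ⌊$101,231 × 150%/10⌋ = $15,184. Book value $86,047.
Year 8: ⌊$86,047 × 150%/10⌋ = $12,907. Book value $73,140.
Year 9: ⌊$73,140 × 150%/10⌋ = $10,971. Book value $62,169.
Year 10 (final): $62,169 − $29,800 = $32,369. Book value $29,800.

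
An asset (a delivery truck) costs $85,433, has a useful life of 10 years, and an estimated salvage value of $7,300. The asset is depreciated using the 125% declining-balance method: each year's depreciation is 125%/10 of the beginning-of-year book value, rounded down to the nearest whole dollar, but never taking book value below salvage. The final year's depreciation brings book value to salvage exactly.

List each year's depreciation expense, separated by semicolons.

$10,679; $9,344; $8,176; $7,154; $6,260; $5,477; $4,792; $4,193; $3,669; $18,389

Depreciable base = $85,433 − $7,300 = $78,133.
Year 1: ⌊$85,433 × 125%/10⌋ = $10,679. Book value $74,754.
Year 2: ⌊$74,754 × 125%/10⌋ = $9,344. Book value $65,410.
Year 3: ⌊$65,410 × 125%/10⌋ = $8,176. Book value $57,234.
Year 4: ⌊$57,234 × 125%/10⌋ = $7,154. Book value $50,080.
Year 5: ⌊$50,080 × 125%/10⌋ = $6,260. Book value $43,820.
Year 6: ⌊$43,820 × 125%/10⌋ = $5,477. Book value $38,343.
Year 7: ⌊$38,343 × 125%/10⌋ = $4,792. Book value $33,551.
Year 8: ⌊$33,551 × 125%/10⌋ = $4,193. Book value $29,358.
Year 9: ⌊$29,358 × 125%/10⌋ = $3,669. Book value $25,689.
Year 10 (final): $25,689 − $7,300 = $18,389. Book value $7,300.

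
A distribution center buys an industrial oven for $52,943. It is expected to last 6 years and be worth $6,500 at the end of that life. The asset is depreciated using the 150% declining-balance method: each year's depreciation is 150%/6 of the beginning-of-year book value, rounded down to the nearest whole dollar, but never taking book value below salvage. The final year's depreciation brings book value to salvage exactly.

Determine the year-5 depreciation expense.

$4,188

Depreciable base = $52,943 − $6,500 = $46,443.
Year 1: ⌊$52,943 × 150%/6⌋ = $13,235. Book value $39,708.
Year 2: ⌊$39,708 × 150%/6⌋ = $9,927. Book value $29,781.
Year 3: ⌊$29,781 × 150%/6⌋ = $7,445. Book value $22,336.
Year 4: ⌊$22,336 × 150%/6⌋ = $5,584. Book value $16,752.
Year 5: ⌊$16,752 × 150%/6⌋ = $4,188. Book value $12,564.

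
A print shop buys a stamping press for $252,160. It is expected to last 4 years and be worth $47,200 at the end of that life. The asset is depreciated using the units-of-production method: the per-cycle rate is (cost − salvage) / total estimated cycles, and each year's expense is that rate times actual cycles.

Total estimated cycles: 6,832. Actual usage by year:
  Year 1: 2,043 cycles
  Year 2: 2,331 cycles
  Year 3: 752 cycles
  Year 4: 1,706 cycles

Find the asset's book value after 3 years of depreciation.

$98,380

Depreciable base = $252,160 − $47,200 = $204,960.
Rate = $204,960 / 6,832 cycles = $30 per cycle.
Year 1: 2,043 × $30 = $61,290. Book value $190,870.
Year 2: 2,331 × $30 = $69,930. Book value $120,940.
Year 3: 752 × $30 = $22,560. Book value $98,380.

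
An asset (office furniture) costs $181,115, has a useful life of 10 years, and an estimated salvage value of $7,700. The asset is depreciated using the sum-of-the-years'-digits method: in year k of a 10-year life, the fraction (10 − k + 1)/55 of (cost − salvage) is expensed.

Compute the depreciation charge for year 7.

$12,612

Depreciable base = $181,115 − $7,700 = $173,415.
Sum of the years' digits = 10+9+8+7+6+5+4+3+2+1 = 55.
Year 1: $173,415 × 10/55 = $31,530. Book value $149,585.
Year 2: $173,415 × 9/55 = $28,377. Book value $121,208.
Year 3: $173,415 × 8/55 = $25,224. Book value $95,984.
Year 4: $173,415 × 7/55 = $22,071. Book value $73,913.
Year 5: $173,415 × 6/55 = $18,918. Book value $54,995.
Year 6: $173,415 × 5/55 = $15,765. Book value $39,230.
Year 7: $173,415 × 4/55 = $12,612. Book value $26,618.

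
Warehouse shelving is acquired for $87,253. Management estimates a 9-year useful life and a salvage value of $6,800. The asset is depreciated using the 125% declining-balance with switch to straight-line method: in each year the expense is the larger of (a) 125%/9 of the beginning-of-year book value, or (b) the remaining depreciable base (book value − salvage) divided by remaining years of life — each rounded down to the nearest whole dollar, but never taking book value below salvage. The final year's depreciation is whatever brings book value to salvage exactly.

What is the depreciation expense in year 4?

Depreciable base = $87,253 − $6,800 = $80,453.
Year 1: DB = ⌊$87,253 × 125%/9⌋ = $12,118; SL = ⌊$80,453/9⌋ = $8,939 → take DB $12,118. Book value $75,135.
Year 2: DB = ⌊$75,135 × 125%/9⌋ = $10,435; SL = ⌊$68,335/8⌋ = $8,541 → take DB $10,435. Book value $64,700.
Year 3: DB = ⌊$64,700 × 125%/9⌋ = $8,986; SL = ⌊$57,900/7⌋ = $8,271 → take DB $8,986. Book value $55,714.
Year 4: DB = ⌊$55,714 × 125%/9⌋ = $7,738; SL = ⌊$48,914/6⌋ = $8,152 → take SL $8,152. Book value $47,562.

$8,152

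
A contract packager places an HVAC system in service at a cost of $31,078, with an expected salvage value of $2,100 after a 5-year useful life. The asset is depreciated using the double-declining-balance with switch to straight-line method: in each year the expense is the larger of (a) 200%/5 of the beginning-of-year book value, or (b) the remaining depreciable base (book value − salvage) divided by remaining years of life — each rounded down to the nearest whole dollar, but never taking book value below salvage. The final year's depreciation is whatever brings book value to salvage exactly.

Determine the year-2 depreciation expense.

$7,458

Depreciable base = $31,078 − $2,100 = $28,978.
Year 1: DB = ⌊$31,078 × 200%/5⌋ = $12,431; SL = ⌊$28,978/5⌋ = $5,795 → take DB $12,431. Book value $18,647.
Year 2: DB = ⌊$18,647 × 200%/5⌋ = $7,458; SL = ⌊$16,547/4⌋ = $4,136 → take DB $7,458. Book value $11,189.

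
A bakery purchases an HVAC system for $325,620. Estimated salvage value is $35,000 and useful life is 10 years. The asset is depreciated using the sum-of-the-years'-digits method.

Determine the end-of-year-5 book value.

Depreciable base = $325,620 − $35,000 = $290,620.
Sum of the years' digits = 10+9+8+7+6+5+4+3+2+1 = 55.
Year 1: $290,620 × 10/55 = $52,840. Book value $272,780.
Year 2: $290,620 × 9/55 = $47,556. Book value $225,224.
Year 3: $290,620 × 8/55 = $42,272. Book value $182,952.
Year 4: $290,620 × 7/55 = $36,988. Book value $145,964.
Year 5: $290,620 × 6/55 = $31,704. Book value $114,260.

$114,260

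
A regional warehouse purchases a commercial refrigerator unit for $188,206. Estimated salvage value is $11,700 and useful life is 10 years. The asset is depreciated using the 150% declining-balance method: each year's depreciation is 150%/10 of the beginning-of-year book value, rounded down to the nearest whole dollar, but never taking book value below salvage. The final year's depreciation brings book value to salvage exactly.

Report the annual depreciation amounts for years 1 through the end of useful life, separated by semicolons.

Depreciable base = $188,206 − $11,700 = $176,506.
Year 1: ⌊$188,206 × 150%/10⌋ = $28,230. Book value $159,976.
Year 2: ⌊$159,976 × 150%/10⌋ = $23,996. Book value $135,980.
Year 3: ⌊$135,980 × 150%/10⌋ = $20,397. Book value $115,583.
Year 4: ⌊$115,583 × 150%/10⌋ = $17,337. Book value $98,246.
Year 5: ⌊$98,246 × 150%/10⌋ = $14,736. Book value $83,510.
Year 6: ⌊$83,510 × 150%/10⌋ = $12,526. Book value $70,984.
Year 7: ⌊$70,984 × 150%/10⌋ = $10,647. Book value $60,337.
Year 8: ⌊$60,337 × 150%/10⌋ = $9,050. Book value $51,287.
Year 9: ⌊$51,287 × 150%/10⌋ = $7,693. Book value $43,594.
Year 10 (final): $43,594 − $11,700 = $31,894. Book value $11,700.

$28,230; $23,996; $20,397; $17,337; $14,736; $12,526; $10,647; $9,050; $7,693; $31,894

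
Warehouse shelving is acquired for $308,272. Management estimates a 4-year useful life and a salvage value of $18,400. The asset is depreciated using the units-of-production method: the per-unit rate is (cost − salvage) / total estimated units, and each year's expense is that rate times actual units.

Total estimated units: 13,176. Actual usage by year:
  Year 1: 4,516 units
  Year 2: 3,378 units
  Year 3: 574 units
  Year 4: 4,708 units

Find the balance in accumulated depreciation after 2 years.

Depreciable base = $308,272 − $18,400 = $289,872.
Rate = $289,872 / 13,176 units = $22 per unit.
Year 1: 4,516 × $22 = $99,352. Book value $208,920.
Year 2: 3,378 × $22 = $74,316. Book value $134,604.
Accumulated through year 2 = $308,272 − $134,604 = $173,668.

$173,668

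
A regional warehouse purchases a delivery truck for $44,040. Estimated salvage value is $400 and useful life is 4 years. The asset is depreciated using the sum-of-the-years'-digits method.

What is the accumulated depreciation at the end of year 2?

Depreciable base = $44,040 − $400 = $43,640.
Sum of the years' digits = 4+3+2+1 = 10.
Year 1: $43,640 × 4/10 = $17,456. Book value $26,584.
Year 2: $43,640 × 3/10 = $13,092. Book value $13,492.
Accumulated through year 2 = $44,040 − $13,492 = $30,548.

$30,548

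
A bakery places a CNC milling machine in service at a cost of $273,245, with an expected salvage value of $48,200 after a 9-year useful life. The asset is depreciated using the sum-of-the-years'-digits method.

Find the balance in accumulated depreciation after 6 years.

$195,039

Depreciable base = $273,245 − $48,200 = $225,045.
Sum of the years' digits = 9+8+7+6+5+4+3+2+1 = 45.
Year 1: $225,045 × 9/45 = $45,009. Book value $228,236.
Year 2: $225,045 × 8/45 = $40,008. Book value $188,228.
Year 3: $225,045 × 7/45 = $35,007. Book value $153,221.
Year 4: $225,045 × 6/45 = $30,006. Book value $123,215.
Year 5: $225,045 × 5/45 = $25,005. Book value $98,210.
Year 6: $225,045 × 4/45 = $20,004. Book value $78,206.
Accumulated through year 6 = $273,245 − $78,206 = $195,039.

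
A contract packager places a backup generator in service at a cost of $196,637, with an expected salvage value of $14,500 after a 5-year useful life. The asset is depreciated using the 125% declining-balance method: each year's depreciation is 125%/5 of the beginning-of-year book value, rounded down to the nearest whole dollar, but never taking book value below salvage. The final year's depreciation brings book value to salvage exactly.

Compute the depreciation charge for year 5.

Depreciable base = $196,637 − $14,500 = $182,137.
Year 1: ⌊$196,637 × 125%/5⌋ = $49,159. Book value $147,478.
Year 2: ⌊$147,478 × 125%/5⌋ = $36,869. Book value $110,609.
Year 3: ⌊$110,609 × 125%/5⌋ = $27,652. Book value $82,957.
Year 4: ⌊$82,957 × 125%/5⌋ = $20,739. Book value $62,218.
Year 5 (final): $62,218 − $14,500 = $47,718. Book value $14,500.

$47,718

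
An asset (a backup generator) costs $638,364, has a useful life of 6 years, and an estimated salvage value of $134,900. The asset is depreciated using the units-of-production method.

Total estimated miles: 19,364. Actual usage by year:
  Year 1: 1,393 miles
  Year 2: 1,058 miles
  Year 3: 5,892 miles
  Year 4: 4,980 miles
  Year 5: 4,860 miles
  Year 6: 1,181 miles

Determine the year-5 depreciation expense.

$126,360

Depreciable base = $638,364 − $134,900 = $503,464.
Rate = $503,464 / 19,364 miles = $26 per mile.
Year 1: 1,393 × $26 = $36,218. Book value $602,146.
Year 2: 1,058 × $26 = $27,508. Book value $574,638.
Year 3: 5,892 × $26 = $153,192. Book value $421,446.
Year 4: 4,980 × $26 = $129,480. Book value $291,966.
Year 5: 4,860 × $26 = $126,360. Book value $165,606.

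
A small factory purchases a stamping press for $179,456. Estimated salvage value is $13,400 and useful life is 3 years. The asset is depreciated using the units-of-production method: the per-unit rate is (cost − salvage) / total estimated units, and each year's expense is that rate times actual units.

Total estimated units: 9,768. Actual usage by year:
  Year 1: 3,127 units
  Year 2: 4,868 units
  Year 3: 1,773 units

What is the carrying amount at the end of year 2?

Depreciable base = $179,456 − $13,400 = $166,056.
Rate = $166,056 / 9,768 units = $17 per unit.
Year 1: 3,127 × $17 = $53,159. Book value $126,297.
Year 2: 4,868 × $17 = $82,756. Book value $43,541.

$43,541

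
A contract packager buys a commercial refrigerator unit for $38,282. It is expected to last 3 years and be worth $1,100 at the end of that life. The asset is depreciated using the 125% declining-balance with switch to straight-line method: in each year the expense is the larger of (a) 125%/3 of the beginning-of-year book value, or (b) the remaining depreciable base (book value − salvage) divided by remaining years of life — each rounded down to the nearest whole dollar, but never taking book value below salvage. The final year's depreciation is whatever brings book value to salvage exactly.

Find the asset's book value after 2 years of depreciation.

Depreciable base = $38,282 − $1,100 = $37,182.
Year 1: DB = ⌊$38,282 × 125%/3⌋ = $15,950; SL = ⌊$37,182/3⌋ = $12,394 → take DB $15,950. Book value $22,332.
Year 2: DB = ⌊$22,332 × 125%/3⌋ = $9,305; SL = ⌊$21,232/2⌋ = $10,616 → take SL $10,616. Book value $11,716.

$11,716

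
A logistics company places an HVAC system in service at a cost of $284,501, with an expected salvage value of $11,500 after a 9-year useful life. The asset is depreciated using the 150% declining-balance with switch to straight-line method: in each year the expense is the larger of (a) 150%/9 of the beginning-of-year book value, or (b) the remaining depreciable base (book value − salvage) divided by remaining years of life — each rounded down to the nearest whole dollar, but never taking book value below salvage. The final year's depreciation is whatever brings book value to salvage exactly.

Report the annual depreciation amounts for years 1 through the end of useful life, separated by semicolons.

$47,416; $39,514; $32,928; $27,440; $25,140; $25,140; $25,141; $25,141; $25,141

Depreciable base = $284,501 − $11,500 = $273,001.
Year 1: DB = ⌊$284,501 × 150%/9⌋ = $47,416; SL = ⌊$273,001/9⌋ = $30,333 → take DB $47,416. Book value $237,085.
Year 2: DB = ⌊$237,085 × 150%/9⌋ = $39,514; SL = ⌊$225,585/8⌋ = $28,198 → take DB $39,514. Book value $197,571.
Year 3: DB = ⌊$197,571 × 150%/9⌋ = $32,928; SL = ⌊$186,071/7⌋ = $26,581 → take DB $32,928. Book value $164,643.
Year 4: DB = ⌊$164,643 × 150%/9⌋ = $27,440; SL = ⌊$153,143/6⌋ = $25,523 → take DB $27,440. Book value $137,203.
Year 5: DB = ⌊$137,203 × 150%/9⌋ = $22,867; SL = ⌊$125,703/5⌋ = $25,140 → take SL $25,140. Book value $112,063.
Year 6: DB = ⌊$112,063 × 150%/9⌋ = $18,677; SL = ⌊$100,563/4⌋ = $25,140 → take SL $25,140. Book value $86,923.
Year 7: DB = ⌊$86,923 × 150%/9⌋ = $14,487; SL = ⌊$75,423/3⌋ = $25,141 → take SL $25,141. Book value $61,782.
Year 8: DB = ⌊$61,782 × 150%/9⌋ = $10,297; SL = ⌊$50,282/2⌋ = $25,141 → take SL $25,141. Book value $36,641.
Year 9 (final): $36,641 − $11,500 = $25,141. Book value $11,500.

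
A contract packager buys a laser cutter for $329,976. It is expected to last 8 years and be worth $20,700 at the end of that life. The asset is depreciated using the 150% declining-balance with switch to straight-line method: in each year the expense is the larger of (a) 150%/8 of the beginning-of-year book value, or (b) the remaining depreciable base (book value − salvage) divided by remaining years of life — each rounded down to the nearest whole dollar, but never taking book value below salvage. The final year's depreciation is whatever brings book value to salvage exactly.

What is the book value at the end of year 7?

Depreciable base = $329,976 − $20,700 = $309,276.
Year 1: DB = ⌊$329,976 × 150%/8⌋ = $61,870; SL = ⌊$309,276/8⌋ = $38,659 → take DB $61,870. Book value $268,106.
Year 2: DB = ⌊$268,106 × 150%/8⌋ = $50,269; SL = ⌊$247,406/7⌋ = $35,343 → take DB $50,269. Book value $217,837.
Year 3: DB = ⌊$217,837 × 150%/8⌋ = $40,844; SL = ⌊$197,137/6⌋ = $32,856 → take DB $40,844. Book value $176,993.
Year 4: DB = ⌊$176,993 × 150%/8⌋ = $33,186; SL = ⌊$156,293/5⌋ = $31,258 → take DB $33,186. Book value $143,807.
Year 5: DB = ⌊$143,807 × 150%/8⌋ = $26,963; SL = ⌊$123,107/4⌋ = $30,776 → take SL $30,776. Book value $113,031.
Year 6: DB = ⌊$113,031 × 150%/8⌋ = $21,193; SL = ⌊$92,331/3⌋ = $30,777 → take SL $30,777. Book value $82,254.
Year 7: DB = ⌊$82,254 × 150%/8⌋ = $15,422; SL = ⌊$61,554/2⌋ = $30,777 → take SL $30,777. Book value $51,477.

$51,477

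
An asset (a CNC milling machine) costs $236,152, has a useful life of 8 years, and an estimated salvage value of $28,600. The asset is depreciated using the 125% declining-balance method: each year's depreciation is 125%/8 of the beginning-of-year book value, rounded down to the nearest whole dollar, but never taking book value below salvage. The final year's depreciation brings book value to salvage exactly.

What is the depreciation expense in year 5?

Depreciable base = $236,152 − $28,600 = $207,552.
Year 1: ⌊$236,152 × 125%/8⌋ = $36,898. Book value $199,254.
Year 2: ⌊$199,254 × 125%/8⌋ = $31,133. Book value $168,121.
Year 3: ⌊$168,121 × 125%/8⌋ = $26,268. Book value $141,853.
Year 4: ⌊$141,853 × 125%/8⌋ = $22,164. Book value $119,689.
Year 5: ⌊$119,689 × 125%/8⌋ = $18,701. Book value $100,988.

$18,701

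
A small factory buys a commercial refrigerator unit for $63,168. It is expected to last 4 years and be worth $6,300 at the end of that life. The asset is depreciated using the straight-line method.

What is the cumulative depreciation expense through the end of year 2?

$28,434

Depreciable base = $63,168 − $6,300 = $56,868.
Annual expense = $56,868 / 4 = $14,217.
End of year 1: book value $48,951.
End of year 2: book value $34,734.
Accumulated through year 2 = $63,168 − $34,734 = $28,434.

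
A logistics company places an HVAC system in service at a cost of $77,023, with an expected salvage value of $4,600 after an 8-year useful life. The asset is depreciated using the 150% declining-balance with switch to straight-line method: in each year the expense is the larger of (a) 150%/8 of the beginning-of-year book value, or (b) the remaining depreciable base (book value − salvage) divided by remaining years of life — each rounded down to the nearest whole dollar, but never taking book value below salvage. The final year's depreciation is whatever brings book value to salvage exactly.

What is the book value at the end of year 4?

$33,568

Depreciable base = $77,023 − $4,600 = $72,423.
Year 1: DB = ⌊$77,023 × 150%/8⌋ = $14,441; SL = ⌊$72,423/8⌋ = $9,052 → take DB $14,441. Book value $62,582.
Year 2: DB = ⌊$62,582 × 150%/8⌋ = $11,734; SL = ⌊$57,982/7⌋ = $8,283 → take DB $11,734. Book value $50,848.
Year 3: DB = ⌊$50,848 × 150%/8⌋ = $9,534; SL = ⌊$46,248/6⌋ = $7,708 → take DB $9,534. Book value $41,314.
Year 4: DB = ⌊$41,314 × 150%/8⌋ = $7,746; SL = ⌊$36,714/5⌋ = $7,342 → take DB $7,746. Book value $33,568.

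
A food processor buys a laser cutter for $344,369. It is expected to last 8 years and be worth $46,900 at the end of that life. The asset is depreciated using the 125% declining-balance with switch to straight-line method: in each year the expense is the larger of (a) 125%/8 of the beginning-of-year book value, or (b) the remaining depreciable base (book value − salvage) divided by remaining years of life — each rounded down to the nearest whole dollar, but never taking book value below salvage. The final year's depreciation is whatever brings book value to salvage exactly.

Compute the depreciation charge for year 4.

$32,321

Depreciable base = $344,369 − $46,900 = $297,469.
Year 1: DB = ⌊$344,369 × 125%/8⌋ = $53,807; SL = ⌊$297,469/8⌋ = $37,183 → take DB $53,807. Book value $290,562.
Year 2: DB = ⌊$290,562 × 125%/8⌋ = $45,400; SL = ⌊$243,662/7⌋ = $34,808 → take DB $45,400. Book value $245,162.
Year 3: DB = ⌊$245,162 × 125%/8⌋ = $38,306; SL = ⌊$198,262/6⌋ = $33,043 → take DB $38,306. Book value $206,856.
Year 4: DB = ⌊$206,856 × 125%/8⌋ = $32,321; SL = ⌊$159,956/5⌋ = $31,991 → take DB $32,321. Book value $174,535.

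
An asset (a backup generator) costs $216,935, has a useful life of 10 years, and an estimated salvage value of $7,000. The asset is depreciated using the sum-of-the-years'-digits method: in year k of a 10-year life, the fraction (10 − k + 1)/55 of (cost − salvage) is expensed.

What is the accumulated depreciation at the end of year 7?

Depreciable base = $216,935 − $7,000 = $209,935.
Sum of the years' digits = 10+9+8+7+6+5+4+3+2+1 = 55.
Year 1: $209,935 × 10/55 = $38,170. Book value $178,765.
Year 2: $209,935 × 9/55 = $34,353. Book value $144,412.
Year 3: $209,935 × 8/55 = $30,536. Book value $113,876.
Year 4: $209,935 × 7/55 = $26,719. Book value $87,157.
Year 5: $209,935 × 6/55 = $22,902. Book value $64,255.
Year 6: $209,935 × 5/55 = $19,085. Book value $45,170.
Year 7: $209,935 × 4/55 = $15,268. Book value $29,902.
Accumulated through year 7 = $216,935 − $29,902 = $187,033.

$187,033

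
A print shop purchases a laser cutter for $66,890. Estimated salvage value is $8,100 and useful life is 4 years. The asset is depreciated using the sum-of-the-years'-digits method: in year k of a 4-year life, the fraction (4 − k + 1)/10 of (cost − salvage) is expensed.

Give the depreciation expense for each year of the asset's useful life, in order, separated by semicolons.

$23,516; $17,637; $11,758; $5,879

Depreciable base = $66,890 − $8,100 = $58,790.
Sum of the years' digits = 4+3+2+1 = 10.
Year 1: $58,790 × 4/10 = $23,516. Book value $43,374.
Year 2: $58,790 × 3/10 = $17,637. Book value $25,737.
Year 3: $58,790 × 2/10 = $11,758. Book value $13,979.
Year 4: $58,790 × 1/10 = $5,879. Book value $8,100.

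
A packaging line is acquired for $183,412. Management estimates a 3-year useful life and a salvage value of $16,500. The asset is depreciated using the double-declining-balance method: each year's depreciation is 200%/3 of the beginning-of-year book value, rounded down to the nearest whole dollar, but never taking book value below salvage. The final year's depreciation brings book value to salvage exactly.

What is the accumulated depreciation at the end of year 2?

Depreciable base = $183,412 − $16,500 = $166,912.
Year 1: ⌊$183,412 × 200%/3⌋ = $122,274. Book value $61,138.
Year 2: ⌊$61,138 × 200%/3⌋ = $40,758. Book value $20,380.
Accumulated through year 2 = $183,412 − $20,380 = $163,032.

$163,032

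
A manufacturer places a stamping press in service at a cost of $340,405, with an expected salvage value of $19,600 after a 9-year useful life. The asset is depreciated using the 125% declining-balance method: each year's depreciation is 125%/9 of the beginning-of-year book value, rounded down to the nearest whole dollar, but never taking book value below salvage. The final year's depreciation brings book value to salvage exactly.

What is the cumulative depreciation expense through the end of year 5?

Depreciable base = $340,405 − $19,600 = $320,805.
Year 1: ⌊$340,405 × 125%/9⌋ = $47,278. Book value $293,127.
Year 2: ⌊$293,127 × 125%/9⌋ = $40,712. Book value $252,415.
Year 3: ⌊$252,415 × 125%/9⌋ = $35,057. Book value $217,358.
Year 4: ⌊$217,358 × 125%/9⌋ = $30,188. Book value $187,170.
Year 5: ⌊$187,170 × 125%/9⌋ = $25,995. Book value $161,175.
Accumulated through year 5 = $340,405 − $161,175 = $179,230.

$179,230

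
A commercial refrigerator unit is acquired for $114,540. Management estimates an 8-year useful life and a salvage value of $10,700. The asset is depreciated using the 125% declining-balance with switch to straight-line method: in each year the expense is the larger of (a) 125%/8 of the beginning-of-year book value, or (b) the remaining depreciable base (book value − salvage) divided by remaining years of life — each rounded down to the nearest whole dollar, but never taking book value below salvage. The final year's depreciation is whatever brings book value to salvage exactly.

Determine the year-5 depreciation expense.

Depreciable base = $114,540 − $10,700 = $103,840.
Year 1: DB = ⌊$114,540 × 125%/8⌋ = $17,896; SL = ⌊$103,840/8⌋ = $12,980 → take DB $17,896. Book value $96,644.
Year 2: DB = ⌊$96,644 × 125%/8⌋ = $15,100; SL = ⌊$85,944/7⌋ = $12,277 → take DB $15,100. Book value $81,544.
Year 3: DB = ⌊$81,544 × 125%/8⌋ = $12,741; SL = ⌊$70,844/6⌋ = $11,807 → take DB $12,741. Book value $68,803.
Year 4: DB = ⌊$68,803 × 125%/8⌋ = $10,750; SL = ⌊$58,103/5⌋ = $11,620 → take SL $11,620. Book value $57,183.
Year 5: DB = ⌊$57,183 × 125%/8⌋ = $8,934; SL = ⌊$46,483/4⌋ = $11,620 → take SL $11,620. Book value $45,563.

$11,620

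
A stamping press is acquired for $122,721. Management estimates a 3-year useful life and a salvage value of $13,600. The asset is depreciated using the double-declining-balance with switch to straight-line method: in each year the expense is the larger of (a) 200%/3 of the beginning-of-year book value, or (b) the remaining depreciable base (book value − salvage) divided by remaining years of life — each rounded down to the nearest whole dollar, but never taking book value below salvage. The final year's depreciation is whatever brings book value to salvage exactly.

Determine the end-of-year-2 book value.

Depreciable base = $122,721 − $13,600 = $109,121.
Year 1: DB = ⌊$122,721 × 200%/3⌋ = $81,814; SL = ⌊$109,121/3⌋ = $36,373 → take DB $81,814. Book value $40,907.
Year 2: DB = ⌊$40,907 × 200%/3⌋ = $27,271; SL = ⌊$27,307/2⌋ = $13,653 → take DB $27,271. Book value $13,636.

$13,636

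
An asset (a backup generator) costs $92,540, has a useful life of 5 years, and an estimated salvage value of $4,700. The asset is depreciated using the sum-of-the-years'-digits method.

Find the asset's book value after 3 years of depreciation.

$22,268

Depreciable base = $92,540 − $4,700 = $87,840.
Sum of the years' digits = 5+4+3+2+1 = 15.
Year 1: $87,840 × 5/15 = $29,280. Book value $63,260.
Year 2: $87,840 × 4/15 = $23,424. Book value $39,836.
Year 3: $87,840 × 3/15 = $17,568. Book value $22,268.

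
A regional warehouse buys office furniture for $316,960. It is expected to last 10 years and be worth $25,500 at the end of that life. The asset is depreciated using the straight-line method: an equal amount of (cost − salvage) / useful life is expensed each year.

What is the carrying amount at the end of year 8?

$83,792

Depreciable base = $316,960 − $25,500 = $291,460.
Annual expense = $291,460 / 10 = $29,146.
End of year 1: book value $287,814.
End of year 2: book value $258,668.
End of year 3: book value $229,522.
End of year 4: book value $200,376.
End of year 5: book value $171,230.
End of year 6: book value $142,084.
End of year 7: book value $112,938.
End of year 8: book value $83,792.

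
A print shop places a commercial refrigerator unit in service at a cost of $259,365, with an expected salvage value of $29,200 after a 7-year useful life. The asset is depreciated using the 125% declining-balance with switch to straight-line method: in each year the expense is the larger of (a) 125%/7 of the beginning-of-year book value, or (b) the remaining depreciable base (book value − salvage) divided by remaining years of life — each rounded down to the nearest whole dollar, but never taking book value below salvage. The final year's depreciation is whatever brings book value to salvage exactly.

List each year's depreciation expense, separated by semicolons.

Depreciable base = $259,365 − $29,200 = $230,165.
Year 1: DB = ⌊$259,365 × 125%/7⌋ = $46,315; SL = ⌊$230,165/7⌋ = $32,880 → take DB $46,315. Book value $213,050.
Year 2: DB = ⌊$213,050 × 125%/7⌋ = $38,044; SL = ⌊$183,850/6⌋ = $30,641 → take DB $38,044. Book value $175,006.
Year 3: DB = ⌊$175,006 × 125%/7⌋ = $31,251; SL = ⌊$145,806/5⌋ = $29,161 → take DB $31,251. Book value $143,755.
Year 4: DB = ⌊$143,755 × 125%/7⌋ = $25,670; SL = ⌊$114,555/4⌋ = $28,638 → take SL $28,638. Book value $115,117.
Year 5: DB = ⌊$115,117 × 125%/7⌋ = $20,556; SL = ⌊$85,917/3⌋ = $28,639 → take SL $28,639. Book value $86,478.
Year 6: DB = ⌊$86,478 × 125%/7⌋ = $15,442; SL = ⌊$57,278/2⌋ = $28,639 → take SL $28,639. Book value $57,839.
Year 7 (final): $57,839 − $29,200 = $28,639. Book value $29,200.

$46,315; $38,044; $31,251; $28,638; $28,639; $28,639; $28,639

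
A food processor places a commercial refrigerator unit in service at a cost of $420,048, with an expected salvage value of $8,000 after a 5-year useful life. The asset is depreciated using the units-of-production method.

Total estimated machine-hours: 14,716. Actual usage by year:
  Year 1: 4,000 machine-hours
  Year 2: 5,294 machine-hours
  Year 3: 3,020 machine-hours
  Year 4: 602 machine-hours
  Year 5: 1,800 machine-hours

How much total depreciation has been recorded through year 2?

Depreciable base = $420,048 − $8,000 = $412,048.
Rate = $412,048 / 14,716 machine-hours = $28 per machine-hour.
Year 1: 4,000 × $28 = $112,000. Book value $308,048.
Year 2: 5,294 × $28 = $148,232. Book value $159,816.
Accumulated through year 2 = $420,048 − $159,816 = $260,232.

$260,232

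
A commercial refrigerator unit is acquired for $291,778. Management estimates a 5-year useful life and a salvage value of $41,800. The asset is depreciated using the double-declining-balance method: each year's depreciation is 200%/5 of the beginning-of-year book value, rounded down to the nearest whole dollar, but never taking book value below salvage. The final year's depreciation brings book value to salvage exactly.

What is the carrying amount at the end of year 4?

Depreciable base = $291,778 − $41,800 = $249,978.
Year 1: ⌊$291,778 × 200%/5⌋ = $116,711. Book value $175,067.
Year 2: ⌊$175,067 × 200%/5⌋ = $70,026. Book value $105,041.
Year 3: ⌊$105,041 × 200%/5⌋ = $42,016. Book value $63,025.
Year 4: ⌊$63,025 × 200%/5⌋ = $25,210, capped at $21,225. Book value $41,800.

$41,800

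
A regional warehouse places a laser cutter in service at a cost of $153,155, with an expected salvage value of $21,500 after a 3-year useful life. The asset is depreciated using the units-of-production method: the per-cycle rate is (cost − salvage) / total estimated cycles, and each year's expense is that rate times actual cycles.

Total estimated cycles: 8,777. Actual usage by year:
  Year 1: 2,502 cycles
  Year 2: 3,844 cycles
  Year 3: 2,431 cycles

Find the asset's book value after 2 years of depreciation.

Depreciable base = $153,155 − $21,500 = $131,655.
Rate = $131,655 / 8,777 cycles = $15 per cycle.
Year 1: 2,502 × $15 = $37,530. Book value $115,625.
Year 2: 3,844 × $15 = $57,660. Book value $57,965.

$57,965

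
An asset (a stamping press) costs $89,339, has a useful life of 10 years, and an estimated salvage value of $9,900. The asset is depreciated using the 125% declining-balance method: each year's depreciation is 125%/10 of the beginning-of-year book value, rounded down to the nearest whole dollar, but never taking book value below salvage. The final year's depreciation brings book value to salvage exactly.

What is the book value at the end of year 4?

$52,370

Depreciable base = $89,339 − $9,900 = $79,439.
Year 1: ⌊$89,339 × 125%/10⌋ = $11,167. Book value $78,172.
Year 2: ⌊$78,172 × 125%/10⌋ = $9,771. Book value $68,401.
Year 3: ⌊$68,401 × 125%/10⌋ = $8,550. Book value $59,851.
Year 4: ⌊$59,851 × 125%/10⌋ = $7,481. Book value $52,370.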